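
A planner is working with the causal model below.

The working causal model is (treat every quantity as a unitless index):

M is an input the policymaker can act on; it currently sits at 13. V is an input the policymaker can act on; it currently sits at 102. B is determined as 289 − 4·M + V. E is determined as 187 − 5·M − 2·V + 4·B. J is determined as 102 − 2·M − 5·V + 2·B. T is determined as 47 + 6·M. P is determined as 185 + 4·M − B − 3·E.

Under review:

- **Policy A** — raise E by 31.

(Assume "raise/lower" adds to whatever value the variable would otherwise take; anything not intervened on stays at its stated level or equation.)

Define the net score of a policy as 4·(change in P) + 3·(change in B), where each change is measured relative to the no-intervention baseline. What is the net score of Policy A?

Baseline:
  M = 13
  V = 102
  B = 289 − 4·13 + 102 = 339
  E = 187 − 5·13 − 2·102 + 4·339 = 1274
  P = 185 + 4·13 − 339 − 3·1274 = -3924
Policy A (E + 31):
  M = 13
  V = 102
  B = 289 − 4·13 + 102 = 339
  E = 187 − 5·13 − 2·102 + 4·339 (+31 from intervention) = 1305
  P = 185 + 4·13 − 339 − 3·1305 = -4017
ΔP = -4017 − (-3924) = -93; ΔB = 339 − 339 = 0
Score = 4·(-93) + 3·0 = -372

-372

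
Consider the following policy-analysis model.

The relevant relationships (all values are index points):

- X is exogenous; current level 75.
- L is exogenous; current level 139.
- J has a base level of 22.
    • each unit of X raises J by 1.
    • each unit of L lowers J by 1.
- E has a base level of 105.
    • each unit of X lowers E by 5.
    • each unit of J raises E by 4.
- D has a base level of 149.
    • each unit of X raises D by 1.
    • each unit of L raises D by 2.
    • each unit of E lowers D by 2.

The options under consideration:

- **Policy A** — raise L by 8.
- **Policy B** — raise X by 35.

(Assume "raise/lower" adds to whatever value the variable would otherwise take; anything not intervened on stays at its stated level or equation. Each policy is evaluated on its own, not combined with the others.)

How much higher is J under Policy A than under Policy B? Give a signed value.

-43

Policy A (L + 8):
  X = 75
  L = 139 + 8 = 147
  J = 22 + 75 − 147 = -50
Policy B (X + 35):
  X = 75 + 35 = 110
  L = 139
  J = 22 + 110 − 139 = -7
J: -50 − (-7) = -43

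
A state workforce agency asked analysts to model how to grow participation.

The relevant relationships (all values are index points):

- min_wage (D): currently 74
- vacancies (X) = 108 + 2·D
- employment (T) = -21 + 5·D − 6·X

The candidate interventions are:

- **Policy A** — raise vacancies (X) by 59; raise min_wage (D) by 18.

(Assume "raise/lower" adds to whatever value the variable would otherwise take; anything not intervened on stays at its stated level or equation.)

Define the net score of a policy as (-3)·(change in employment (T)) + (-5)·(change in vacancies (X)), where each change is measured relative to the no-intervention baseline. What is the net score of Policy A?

965

Baseline:
  D = 74
  X = 108 + 2·74 = 256
  T = -21 + 5·74 − 6·256 = -1187
Policy A (X + 59, D + 18):
  D = 74 + 18 = 92
  X = 108 + 2·92 (+59 from intervention) = 351
  T = -21 + 5·92 − 6·351 = -1667
ΔT = -1667 − (-1187) = -480; ΔX = 351 − 256 = 95
Score = (-3)·(-480) + (-5)·95 = 965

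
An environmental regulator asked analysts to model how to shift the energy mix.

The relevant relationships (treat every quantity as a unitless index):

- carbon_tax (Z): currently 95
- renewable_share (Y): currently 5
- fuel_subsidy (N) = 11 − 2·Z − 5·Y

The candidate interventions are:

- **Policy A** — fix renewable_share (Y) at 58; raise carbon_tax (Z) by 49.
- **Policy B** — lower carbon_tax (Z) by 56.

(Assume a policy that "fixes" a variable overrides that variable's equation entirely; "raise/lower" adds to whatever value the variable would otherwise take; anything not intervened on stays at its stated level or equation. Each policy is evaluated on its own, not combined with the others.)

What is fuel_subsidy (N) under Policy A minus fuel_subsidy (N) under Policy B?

Policy A (Y := 58, Z + 49):
  Z = 95 + 49 = 144
  Y = 58
  N = 11 − 2·144 − 5·58 = -567
Policy B (Z − 56):
  Z = 95 − 56 = 39
  Y = 5
  N = 11 − 2·39 − 5·5 = -92
N: -567 − (-92) = -475

-475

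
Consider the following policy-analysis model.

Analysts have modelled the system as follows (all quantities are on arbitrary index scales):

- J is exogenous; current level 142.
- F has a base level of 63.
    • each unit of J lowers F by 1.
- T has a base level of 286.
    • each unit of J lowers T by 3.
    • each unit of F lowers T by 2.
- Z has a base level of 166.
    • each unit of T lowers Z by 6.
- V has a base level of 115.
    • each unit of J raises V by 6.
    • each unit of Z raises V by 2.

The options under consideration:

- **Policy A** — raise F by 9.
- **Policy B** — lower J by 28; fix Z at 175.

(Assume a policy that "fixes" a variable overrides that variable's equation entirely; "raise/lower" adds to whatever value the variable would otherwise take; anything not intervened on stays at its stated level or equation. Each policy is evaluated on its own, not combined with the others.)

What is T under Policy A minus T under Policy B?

-46

Policy A (F + 9):
  J = 142
  F = 63 − 142 (+9 from intervention) = -70
  T = 286 − 3·142 − 2·(-70) = 0
Policy B (J − 28, Z := 175):
  J = 142 − 28 = 114
  F = 63 − 114 = -51
  T = 286 − 3·114 − 2·(-51) = 46
T: 0 − 46 = -46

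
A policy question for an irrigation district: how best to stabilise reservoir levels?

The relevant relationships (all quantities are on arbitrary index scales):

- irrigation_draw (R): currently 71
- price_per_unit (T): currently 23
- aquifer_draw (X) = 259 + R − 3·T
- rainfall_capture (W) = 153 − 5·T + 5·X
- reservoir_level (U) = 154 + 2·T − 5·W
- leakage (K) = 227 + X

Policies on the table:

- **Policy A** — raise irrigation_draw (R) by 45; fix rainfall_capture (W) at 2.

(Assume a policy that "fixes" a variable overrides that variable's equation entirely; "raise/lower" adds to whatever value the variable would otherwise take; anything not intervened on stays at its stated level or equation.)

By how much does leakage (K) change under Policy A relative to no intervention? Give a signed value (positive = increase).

45

Baseline:
  R = 71
  T = 23
  X = 259 + 71 − 3·23 = 261
  K = 227 + 261 = 488
Policy A (R + 45, W := 2):
  R = 71 + 45 = 116
  T = 23
  X = 259 + 116 − 3·23 = 306
  K = 227 + 306 = 533
Change in K: 533 − 488 = 45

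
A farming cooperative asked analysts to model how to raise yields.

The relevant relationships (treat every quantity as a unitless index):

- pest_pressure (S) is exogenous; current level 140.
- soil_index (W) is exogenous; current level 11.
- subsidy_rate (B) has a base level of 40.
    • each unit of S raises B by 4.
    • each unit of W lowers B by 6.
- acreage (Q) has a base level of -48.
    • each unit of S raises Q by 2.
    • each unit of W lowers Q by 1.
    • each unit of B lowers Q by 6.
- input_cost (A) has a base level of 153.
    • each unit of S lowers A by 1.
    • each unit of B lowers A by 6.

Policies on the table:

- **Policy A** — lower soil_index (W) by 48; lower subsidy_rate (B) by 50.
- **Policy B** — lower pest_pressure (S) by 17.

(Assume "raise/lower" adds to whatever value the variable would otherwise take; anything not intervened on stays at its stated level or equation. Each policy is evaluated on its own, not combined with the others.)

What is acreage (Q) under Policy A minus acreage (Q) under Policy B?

-1754

Policy A (W − 48, B − 50):
  S = 140
  W = 11 − 48 = -37
  B = 40 + 4·140 − 6·(-37) (−50 from intervention) = 772
  Q = -48 + 2·140 − (-37) − 6·772 = -4363
Policy B (S − 17):
  S = 140 − 17 = 123
  W = 11
  B = 40 + 4·123 − 6·11 = 466
  Q = -48 + 2·123 − 11 − 6·466 = -2609
Q: -4363 − (-2609) = -1754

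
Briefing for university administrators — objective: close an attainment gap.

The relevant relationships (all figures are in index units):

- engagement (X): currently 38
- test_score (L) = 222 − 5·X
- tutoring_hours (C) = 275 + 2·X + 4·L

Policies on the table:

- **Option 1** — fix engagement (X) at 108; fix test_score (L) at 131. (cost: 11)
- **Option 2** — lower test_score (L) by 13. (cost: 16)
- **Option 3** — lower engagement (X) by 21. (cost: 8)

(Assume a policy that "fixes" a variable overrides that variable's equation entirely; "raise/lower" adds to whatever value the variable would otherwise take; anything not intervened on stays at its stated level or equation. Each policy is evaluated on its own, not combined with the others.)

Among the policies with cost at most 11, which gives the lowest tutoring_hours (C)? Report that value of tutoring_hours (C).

Option 1 (X := 108, L := 131):
  X = 108
  L = 131
  C = 275 + 2·108 + 4·131 = 1015
Option 3 (X − 21):
  X = 38 − 21 = 17
  L = 222 − 5·17 = 137
  C = 275 + 2·17 + 4·137 = 857
Comparing — Option 1: C=1015, Option 3: C=857. Lowest is 857 (Option 3).

857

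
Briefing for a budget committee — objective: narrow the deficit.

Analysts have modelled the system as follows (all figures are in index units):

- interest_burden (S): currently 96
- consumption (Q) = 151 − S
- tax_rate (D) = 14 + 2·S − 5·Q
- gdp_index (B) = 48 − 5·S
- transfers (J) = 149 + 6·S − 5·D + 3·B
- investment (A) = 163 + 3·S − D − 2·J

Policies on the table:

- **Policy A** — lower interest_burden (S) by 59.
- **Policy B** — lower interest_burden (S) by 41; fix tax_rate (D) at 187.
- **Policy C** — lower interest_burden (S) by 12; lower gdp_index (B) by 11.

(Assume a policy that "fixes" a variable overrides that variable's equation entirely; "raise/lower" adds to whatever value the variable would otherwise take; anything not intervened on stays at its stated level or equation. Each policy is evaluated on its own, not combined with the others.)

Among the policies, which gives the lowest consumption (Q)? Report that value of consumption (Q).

Policy A (S − 59):
  S = 96 − 59 = 37
  Q = 151 − 37 = 114
Policy B (S − 41, D := 187):
  S = 96 − 41 = 55
  Q = 151 − 55 = 96
Policy C (S − 12, B − 11):
  S = 96 − 12 = 84
  Q = 151 − 84 = 67
Comparing — Policy A: Q=114, Policy B: Q=96, Policy C: Q=67. Lowest is 67 (Policy C).

67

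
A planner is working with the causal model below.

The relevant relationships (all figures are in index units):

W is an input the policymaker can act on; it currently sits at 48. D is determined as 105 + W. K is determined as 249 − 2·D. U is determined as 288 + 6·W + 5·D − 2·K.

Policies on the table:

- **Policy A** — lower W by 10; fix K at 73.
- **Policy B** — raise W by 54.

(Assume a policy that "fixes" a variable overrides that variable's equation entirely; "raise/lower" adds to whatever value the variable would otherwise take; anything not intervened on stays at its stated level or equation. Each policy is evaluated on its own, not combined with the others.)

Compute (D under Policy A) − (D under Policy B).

-64

Policy A (W − 10, K := 73):
  W = 48 − 10 = 38
  D = 105 + 38 = 143
Policy B (W + 54):
  W = 48 + 54 = 102
  D = 105 + 102 = 207
D: 143 − 207 = -64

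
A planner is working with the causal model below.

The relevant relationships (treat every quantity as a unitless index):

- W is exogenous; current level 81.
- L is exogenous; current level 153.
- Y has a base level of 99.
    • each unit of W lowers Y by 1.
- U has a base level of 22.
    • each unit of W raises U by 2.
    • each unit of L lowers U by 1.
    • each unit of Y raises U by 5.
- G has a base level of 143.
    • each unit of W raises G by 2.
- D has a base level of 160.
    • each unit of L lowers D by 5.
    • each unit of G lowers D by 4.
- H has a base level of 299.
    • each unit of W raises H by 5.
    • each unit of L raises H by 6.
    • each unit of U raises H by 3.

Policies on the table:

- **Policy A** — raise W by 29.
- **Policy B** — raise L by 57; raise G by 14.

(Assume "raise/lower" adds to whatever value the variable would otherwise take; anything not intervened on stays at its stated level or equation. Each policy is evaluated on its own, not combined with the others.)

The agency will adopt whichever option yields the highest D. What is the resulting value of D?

-2057

Policy A (W + 29):
  W = 81 + 29 = 110
  L = 153
  G = 143 + 2·110 = 363
  D = 160 − 5·153 − 4·363 = -2057
Policy B (L + 57, G + 14):
  W = 81
  L = 153 + 57 = 210
  G = 143 + 2·81 (+14 from intervention) = 319
  D = 160 − 5·210 − 4·319 = -2166
Comparing — Policy A: D=-2057, Policy B: D=-2166. Highest is -2057 (Policy A).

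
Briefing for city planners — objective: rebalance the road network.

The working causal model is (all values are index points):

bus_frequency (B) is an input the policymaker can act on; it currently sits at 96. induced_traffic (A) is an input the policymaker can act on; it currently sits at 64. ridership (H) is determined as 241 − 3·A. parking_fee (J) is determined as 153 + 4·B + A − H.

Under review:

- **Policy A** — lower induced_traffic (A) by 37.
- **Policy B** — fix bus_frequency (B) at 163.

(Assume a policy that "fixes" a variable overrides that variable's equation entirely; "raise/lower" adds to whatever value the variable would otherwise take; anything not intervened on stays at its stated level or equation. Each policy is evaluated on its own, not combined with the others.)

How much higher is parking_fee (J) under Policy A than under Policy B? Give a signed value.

-416

Policy A (A − 37):
  B = 96
  A = 64 − 37 = 27
  H = 241 − 3·27 = 160
  J = 153 + 4·96 + 27 − 160 = 404
Policy B (B := 163):
  B = 163
  A = 64
  H = 241 − 3·64 = 49
  J = 153 + 4·163 + 64 − 49 = 820
J: 404 − 820 = -416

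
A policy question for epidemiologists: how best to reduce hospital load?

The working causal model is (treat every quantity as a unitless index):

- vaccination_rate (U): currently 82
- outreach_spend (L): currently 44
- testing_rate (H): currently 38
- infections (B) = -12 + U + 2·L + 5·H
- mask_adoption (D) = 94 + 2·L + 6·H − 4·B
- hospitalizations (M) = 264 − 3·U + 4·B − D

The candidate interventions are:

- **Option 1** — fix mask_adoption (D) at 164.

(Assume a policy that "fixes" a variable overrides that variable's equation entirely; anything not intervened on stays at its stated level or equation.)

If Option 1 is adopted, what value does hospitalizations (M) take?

1246

Option 1 (D := 164):
  U = 82
  L = 44
  H = 38
  B = -12 + 82 + 2·44 + 5·38 = 348
  D = 164
  M = 264 − 3·82 + 4·348 − 164 = 1246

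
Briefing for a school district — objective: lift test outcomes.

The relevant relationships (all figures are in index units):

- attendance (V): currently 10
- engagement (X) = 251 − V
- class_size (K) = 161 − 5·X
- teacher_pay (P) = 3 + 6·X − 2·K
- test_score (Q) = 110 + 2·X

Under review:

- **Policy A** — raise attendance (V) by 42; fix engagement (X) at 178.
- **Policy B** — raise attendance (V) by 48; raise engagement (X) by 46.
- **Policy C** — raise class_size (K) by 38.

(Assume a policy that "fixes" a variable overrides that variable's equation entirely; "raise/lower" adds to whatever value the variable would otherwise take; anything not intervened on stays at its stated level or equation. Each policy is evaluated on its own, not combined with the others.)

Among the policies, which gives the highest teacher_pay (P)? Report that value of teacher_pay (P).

3505

Policy A (V + 42, X := 178):
  V = 10 + 42 = 52
  X = 178
  K = 161 − 5·178 = -729
  P = 3 + 6·178 − 2·(-729) = 2529
Policy B (V + 48, X + 46):
  V = 10 + 48 = 58
  X = 251 − 58 (+46 from intervention) = 239
  K = 161 − 5·239 = -1034
  P = 3 + 6·239 − 2·(-1034) = 3505
Policy C (K + 38):
  V = 10
  X = 251 − 10 = 241
  K = 161 − 5·241 (+38 from intervention) = -1006
  P = 3 + 6·241 − 2·(-1006) = 3461
Comparing — Policy A: P=2529, Policy B: P=3505, Policy C: P=3461. Highest is 3505 (Policy B).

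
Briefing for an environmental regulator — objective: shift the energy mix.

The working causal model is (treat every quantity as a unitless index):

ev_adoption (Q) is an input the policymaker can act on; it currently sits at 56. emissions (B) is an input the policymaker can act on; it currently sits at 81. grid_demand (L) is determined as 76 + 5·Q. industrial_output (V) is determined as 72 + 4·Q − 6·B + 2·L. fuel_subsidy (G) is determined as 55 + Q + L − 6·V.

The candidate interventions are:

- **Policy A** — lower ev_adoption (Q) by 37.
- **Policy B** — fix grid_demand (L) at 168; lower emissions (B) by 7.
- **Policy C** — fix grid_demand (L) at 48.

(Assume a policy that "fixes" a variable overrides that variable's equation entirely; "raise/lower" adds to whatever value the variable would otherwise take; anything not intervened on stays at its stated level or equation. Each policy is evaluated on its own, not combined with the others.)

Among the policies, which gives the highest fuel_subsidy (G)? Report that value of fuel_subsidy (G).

723

Policy A (Q − 37):
  Q = 56 − 37 = 19
  B = 81
  L = 76 + 5·19 = 171
  V = 72 + 4·19 − 6·81 + 2·171 = 4
  G = 55 + 19 + 171 − 6·4 = 221
Policy B (L := 168, B − 7):
  Q = 56
  B = 81 − 7 = 74
  L = 168
  V = 72 + 4·56 − 6·74 + 2·168 = 188
  G = 55 + 56 + 168 − 6·188 = -849
Policy C (L := 48):
  Q = 56
  B = 81
  L = 48
  V = 72 + 4·56 − 6·81 + 2·48 = -94
  G = 55 + 56 + 48 − 6·(-94) = 723
Comparing — Policy A: G=221, Policy B: G=-849, Policy C: G=723. Highest is 723 (Policy C).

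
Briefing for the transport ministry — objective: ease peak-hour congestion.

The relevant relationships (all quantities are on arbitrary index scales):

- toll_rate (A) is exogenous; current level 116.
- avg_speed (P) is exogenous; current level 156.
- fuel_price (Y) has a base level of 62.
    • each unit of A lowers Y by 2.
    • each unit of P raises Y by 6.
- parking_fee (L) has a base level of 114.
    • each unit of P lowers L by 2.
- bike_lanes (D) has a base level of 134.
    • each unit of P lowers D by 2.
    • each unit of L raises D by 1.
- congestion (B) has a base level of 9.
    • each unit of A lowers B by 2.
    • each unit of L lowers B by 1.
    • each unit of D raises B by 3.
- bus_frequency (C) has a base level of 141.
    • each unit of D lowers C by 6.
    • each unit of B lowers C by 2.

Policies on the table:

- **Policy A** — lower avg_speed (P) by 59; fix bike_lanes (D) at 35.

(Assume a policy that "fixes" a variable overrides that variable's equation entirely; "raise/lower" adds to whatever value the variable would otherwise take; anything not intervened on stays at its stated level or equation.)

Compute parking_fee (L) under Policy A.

Policy A (P − 59, D := 35):
  P = 156 − 59 = 97
  L = 114 − 2·97 = -80

-80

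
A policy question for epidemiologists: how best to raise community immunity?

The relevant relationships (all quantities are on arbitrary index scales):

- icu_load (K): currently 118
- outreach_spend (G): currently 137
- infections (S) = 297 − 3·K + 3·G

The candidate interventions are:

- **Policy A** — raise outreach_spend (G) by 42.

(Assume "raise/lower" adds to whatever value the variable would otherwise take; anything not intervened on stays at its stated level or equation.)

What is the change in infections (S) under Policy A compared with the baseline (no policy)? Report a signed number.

126

Baseline:
  K = 118
  G = 137
  S = 297 − 3·118 + 3·137 = 354
Policy A (G + 42):
  K = 118
  G = 137 + 42 = 179
  S = 297 − 3·118 + 3·179 = 480
Change in S: 480 − 354 = 126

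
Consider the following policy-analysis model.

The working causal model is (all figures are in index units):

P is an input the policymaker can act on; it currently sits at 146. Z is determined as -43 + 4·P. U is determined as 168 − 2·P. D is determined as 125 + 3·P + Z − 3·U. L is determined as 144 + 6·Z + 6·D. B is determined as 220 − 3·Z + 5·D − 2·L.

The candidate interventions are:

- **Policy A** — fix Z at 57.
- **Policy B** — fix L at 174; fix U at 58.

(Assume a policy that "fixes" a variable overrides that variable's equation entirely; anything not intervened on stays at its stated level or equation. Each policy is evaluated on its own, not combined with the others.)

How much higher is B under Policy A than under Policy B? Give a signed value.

Policy A (Z := 57):
  P = 146
  Z = 57
  U = 168 − 2·146 = -124
  D = 125 + 3·146 + 57 − 3·(-124) = 992
  L = 144 + 6·57 + 6·992 = 6438
  B = 220 − 3·57 + 5·992 − 2·6438 = -7867
Policy B (L := 174, U := 58):
  P = 146
  Z = -43 + 4·146 = 541
  U = 58
  D = 125 + 3·146 + 541 − 3·58 = 930
  L = 174
  B = 220 − 3·541 + 5·930 − 2·174 = 2899
B: -7867 − 2899 = -10766

-10766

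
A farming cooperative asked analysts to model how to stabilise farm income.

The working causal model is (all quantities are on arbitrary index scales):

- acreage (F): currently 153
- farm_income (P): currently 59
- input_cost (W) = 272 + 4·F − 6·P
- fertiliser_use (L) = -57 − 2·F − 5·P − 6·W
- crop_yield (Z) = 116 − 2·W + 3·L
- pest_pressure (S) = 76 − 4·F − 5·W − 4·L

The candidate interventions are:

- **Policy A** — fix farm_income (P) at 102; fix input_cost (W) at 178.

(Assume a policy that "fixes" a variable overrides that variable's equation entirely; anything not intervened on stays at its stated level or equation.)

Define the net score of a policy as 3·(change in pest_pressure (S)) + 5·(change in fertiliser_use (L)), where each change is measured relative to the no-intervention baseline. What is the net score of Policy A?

-7999

Baseline:
  F = 153
  P = 59
  W = 272 + 4·153 − 6·59 = 530
  L = -57 − 2·153 − 5·59 − 6·530 = -3838
  S = 76 − 4·153 − 5·530 − 4·(-3838) = 12166
Policy A (P := 102, W := 178):
  F = 153
  P = 102
  W = 178
  L = -57 − 2·153 − 5·102 − 6·178 = -1941
  S = 76 − 4·153 − 5·178 − 4·(-1941) = 6338
ΔS = 6338 − 12166 = -5828; ΔL = -1941 − (-3838) = 1897
Score = 3·(-5828) + 5·1897 = -7999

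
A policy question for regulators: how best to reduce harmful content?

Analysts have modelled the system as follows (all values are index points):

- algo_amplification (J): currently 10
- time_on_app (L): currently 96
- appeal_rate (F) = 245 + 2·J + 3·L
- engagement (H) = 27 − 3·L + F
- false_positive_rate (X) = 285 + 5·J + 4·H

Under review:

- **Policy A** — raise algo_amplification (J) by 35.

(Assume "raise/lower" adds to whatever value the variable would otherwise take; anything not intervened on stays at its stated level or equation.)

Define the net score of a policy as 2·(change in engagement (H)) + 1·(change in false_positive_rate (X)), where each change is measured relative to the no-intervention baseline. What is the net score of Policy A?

Baseline:
  J = 10
  L = 96
  F = 245 + 2·10 + 3·96 = 553
  H = 27 − 3·96 + 553 = 292
  X = 285 + 5·10 + 4·292 = 1503
Policy A (J + 35):
  J = 10 + 35 = 45
  L = 96
  F = 245 + 2·45 + 3·96 = 623
  H = 27 − 3·96 + 623 = 362
  X = 285 + 5·45 + 4·362 = 1958
ΔH = 362 − 292 = 70; ΔX = 1958 − 1503 = 455
Score = 2·70 + 1·455 = 595

595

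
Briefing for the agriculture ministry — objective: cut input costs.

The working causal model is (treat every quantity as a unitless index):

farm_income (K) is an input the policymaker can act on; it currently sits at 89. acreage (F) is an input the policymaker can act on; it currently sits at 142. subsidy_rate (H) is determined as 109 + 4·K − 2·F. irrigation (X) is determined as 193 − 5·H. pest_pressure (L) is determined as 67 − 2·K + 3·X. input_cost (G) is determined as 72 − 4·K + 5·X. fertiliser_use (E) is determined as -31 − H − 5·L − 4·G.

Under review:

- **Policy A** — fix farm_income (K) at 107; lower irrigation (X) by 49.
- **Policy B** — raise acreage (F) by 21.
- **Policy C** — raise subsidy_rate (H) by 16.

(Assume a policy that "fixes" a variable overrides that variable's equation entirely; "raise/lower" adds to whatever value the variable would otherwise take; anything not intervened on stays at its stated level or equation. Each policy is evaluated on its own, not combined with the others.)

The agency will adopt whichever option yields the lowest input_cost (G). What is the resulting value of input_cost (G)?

-5961

Policy A (K := 107, X − 49):
  K = 107
  F = 142
  H = 109 + 4·107 − 2·142 = 253
  X = 193 − 5·253 (−49 from intervention) = -1121
  G = 72 − 4·107 + 5·(-1121) = -5961
Policy B (F + 21):
  K = 89
  F = 142 + 21 = 163
  H = 109 + 4·89 − 2·163 = 139
  X = 193 − 5·139 = -502
  G = 72 − 4·89 + 5·(-502) = -2794
Policy C (H + 16):
  K = 89
  F = 142
  H = 109 + 4·89 − 2·142 (+16 from intervention) = 197
  X = 193 − 5·197 = -792
  G = 72 − 4·89 + 5·(-792) = -4244
Comparing — Policy A: G=-5961, Policy B: G=-2794, Policy C: G=-4244. Lowest is -5961 (Policy A).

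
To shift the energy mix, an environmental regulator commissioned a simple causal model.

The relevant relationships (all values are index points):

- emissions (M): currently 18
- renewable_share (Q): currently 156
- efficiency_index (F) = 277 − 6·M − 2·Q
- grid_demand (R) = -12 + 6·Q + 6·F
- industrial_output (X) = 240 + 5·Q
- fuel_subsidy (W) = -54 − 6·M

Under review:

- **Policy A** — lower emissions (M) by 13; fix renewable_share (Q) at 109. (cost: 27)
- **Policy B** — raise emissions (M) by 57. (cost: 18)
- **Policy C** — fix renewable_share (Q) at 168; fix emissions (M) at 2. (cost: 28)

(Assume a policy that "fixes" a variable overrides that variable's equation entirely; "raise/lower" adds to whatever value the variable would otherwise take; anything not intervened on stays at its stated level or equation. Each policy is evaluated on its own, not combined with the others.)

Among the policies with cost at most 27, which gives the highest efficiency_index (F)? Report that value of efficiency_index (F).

Policy A (M − 13, Q := 109):
  M = 18 − 13 = 5
  Q = 109
  F = 277 − 6·5 − 2·109 = 29
Policy B (M + 57):
  M = 18 + 57 = 75
  Q = 156
  F = 277 − 6·75 − 2·156 = -485
Comparing — Policy A: F=29, Policy B: F=-485. Highest is 29 (Policy A).

29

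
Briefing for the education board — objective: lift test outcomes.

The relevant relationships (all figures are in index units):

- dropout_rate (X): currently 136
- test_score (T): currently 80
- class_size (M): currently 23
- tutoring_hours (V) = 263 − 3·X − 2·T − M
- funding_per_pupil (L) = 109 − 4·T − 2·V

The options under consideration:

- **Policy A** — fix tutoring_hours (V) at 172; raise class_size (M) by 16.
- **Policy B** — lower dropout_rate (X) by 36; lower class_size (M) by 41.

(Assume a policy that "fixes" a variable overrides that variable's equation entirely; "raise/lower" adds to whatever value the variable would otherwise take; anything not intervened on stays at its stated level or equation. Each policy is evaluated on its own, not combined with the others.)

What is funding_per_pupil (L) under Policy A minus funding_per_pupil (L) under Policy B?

Policy A (V := 172, M + 16):
  X = 136
  T = 80
  M = 23 + 16 = 39
  V = 172
  L = 109 − 4·80 − 2·172 = -555
Policy B (X − 36, M − 41):
  X = 136 − 36 = 100
  T = 80
  M = 23 − 41 = -18
  V = 263 − 3·100 − 2·80 − (-18) = -179
  L = 109 − 4·80 − 2·(-179) = 147
L: -555 − 147 = -702

-702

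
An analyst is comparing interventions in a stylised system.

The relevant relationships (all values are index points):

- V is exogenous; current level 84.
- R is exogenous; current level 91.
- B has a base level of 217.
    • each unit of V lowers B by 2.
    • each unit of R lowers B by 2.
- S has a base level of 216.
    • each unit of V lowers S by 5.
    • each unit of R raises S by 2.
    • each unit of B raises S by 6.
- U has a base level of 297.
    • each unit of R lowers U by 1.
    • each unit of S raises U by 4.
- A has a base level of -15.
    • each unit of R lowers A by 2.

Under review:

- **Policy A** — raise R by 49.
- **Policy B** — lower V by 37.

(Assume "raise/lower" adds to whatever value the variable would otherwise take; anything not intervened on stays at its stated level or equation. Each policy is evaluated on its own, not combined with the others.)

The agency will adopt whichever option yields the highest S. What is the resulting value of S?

Policy A (R + 49):
  V = 84
  R = 91 + 49 = 140
  B = 217 − 2·84 − 2·140 = -231
  S = 216 − 5·84 + 2·140 + 6·(-231) = -1310
Policy B (V − 37):
  V = 84 − 37 = 47
  R = 91
  B = 217 − 2·47 − 2·91 = -59
  S = 216 − 5·47 + 2·91 + 6·(-59) = -191
Comparing — Policy A: S=-1310, Policy B: S=-191. Highest is -191 (Policy B).

-191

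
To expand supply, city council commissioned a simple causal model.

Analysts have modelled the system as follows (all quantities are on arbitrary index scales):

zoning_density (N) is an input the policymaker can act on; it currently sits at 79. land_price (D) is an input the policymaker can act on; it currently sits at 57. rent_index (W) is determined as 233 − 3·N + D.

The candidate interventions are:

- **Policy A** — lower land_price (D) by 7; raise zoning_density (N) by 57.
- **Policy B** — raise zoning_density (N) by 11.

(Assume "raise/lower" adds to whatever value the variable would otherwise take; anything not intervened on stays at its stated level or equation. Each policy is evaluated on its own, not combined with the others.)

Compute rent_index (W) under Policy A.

Policy A (D − 7, N + 57):
  N = 79 + 57 = 136
  D = 57 − 7 = 50
  W = 233 − 3·136 + 50 = -125

-125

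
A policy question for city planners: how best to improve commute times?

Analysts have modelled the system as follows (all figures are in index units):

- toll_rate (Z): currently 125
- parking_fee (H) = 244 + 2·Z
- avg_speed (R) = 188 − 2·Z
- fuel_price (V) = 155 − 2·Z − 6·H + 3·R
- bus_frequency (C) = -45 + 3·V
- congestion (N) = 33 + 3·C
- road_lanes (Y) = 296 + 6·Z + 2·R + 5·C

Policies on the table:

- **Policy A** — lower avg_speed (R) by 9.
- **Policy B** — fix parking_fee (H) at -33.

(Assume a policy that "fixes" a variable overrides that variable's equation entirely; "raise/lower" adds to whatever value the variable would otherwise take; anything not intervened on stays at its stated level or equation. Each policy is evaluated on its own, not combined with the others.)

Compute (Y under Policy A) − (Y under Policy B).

-47853

Policy A (R − 9):
  Z = 125
  H = 244 + 2·125 = 494
  R = 188 − 2·125 (−9 from intervention) = -71
  V = 155 − 2·125 − 6·494 + 3·(-71) = -3272
  C = -45 + 3·(-3272) = -9861
  Y = 296 + 6·125 + 2·(-71) + 5·(-9861) = -48401
Policy B (H := -33):
  Z = 125
  H = -33
  R = 188 − 2·125 = -62
  V = 155 − 2·125 − 6·(-33) + 3·(-62) = -83
  C = -45 + 3·(-83) = -294
  Y = 296 + 6·125 + 2·(-62) + 5·(-294) = -548
Y: -48401 − (-548) = -47853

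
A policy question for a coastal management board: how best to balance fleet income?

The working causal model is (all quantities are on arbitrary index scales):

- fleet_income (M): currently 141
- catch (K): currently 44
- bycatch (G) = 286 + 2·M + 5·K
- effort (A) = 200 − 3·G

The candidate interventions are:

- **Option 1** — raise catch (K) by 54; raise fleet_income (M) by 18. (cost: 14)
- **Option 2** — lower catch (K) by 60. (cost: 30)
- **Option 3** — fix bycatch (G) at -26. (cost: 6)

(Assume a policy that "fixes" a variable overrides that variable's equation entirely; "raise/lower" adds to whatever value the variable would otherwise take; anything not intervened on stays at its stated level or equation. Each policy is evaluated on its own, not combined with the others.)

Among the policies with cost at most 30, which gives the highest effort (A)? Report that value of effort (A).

278

Option 1 (K + 54, M + 18):
  M = 141 + 18 = 159
  K = 44 + 54 = 98
  G = 286 + 2·159 + 5·98 = 1094
  A = 200 − 3·1094 = -3082
Option 2 (K − 60):
  M = 141
  K = 44 − 60 = -16
  G = 286 + 2·141 + 5·(-16) = 488
  A = 200 − 3·488 = -1264
Option 3 (G := -26):
  M = 141
  K = 44
  G = -26
  A = 200 − 3·(-26) = 278
Comparing — Option 1: A=-3082, Option 2: A=-1264, Option 3: A=278. Highest is 278 (Option 3).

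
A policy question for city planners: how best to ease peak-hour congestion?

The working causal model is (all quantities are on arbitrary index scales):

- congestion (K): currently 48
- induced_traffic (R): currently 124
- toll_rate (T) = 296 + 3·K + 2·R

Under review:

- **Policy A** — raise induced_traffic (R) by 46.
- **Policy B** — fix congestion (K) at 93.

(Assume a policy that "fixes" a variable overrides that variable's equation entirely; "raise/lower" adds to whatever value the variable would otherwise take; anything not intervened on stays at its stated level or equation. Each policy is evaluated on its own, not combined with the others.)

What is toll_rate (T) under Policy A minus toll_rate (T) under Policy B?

Policy A (R + 46):
  K = 48
  R = 124 + 46 = 170
  T = 296 + 3·48 + 2·170 = 780
Policy B (K := 93):
  K = 93
  R = 124
  T = 296 + 3·93 + 2·124 = 823
T: 780 − 823 = -43

-43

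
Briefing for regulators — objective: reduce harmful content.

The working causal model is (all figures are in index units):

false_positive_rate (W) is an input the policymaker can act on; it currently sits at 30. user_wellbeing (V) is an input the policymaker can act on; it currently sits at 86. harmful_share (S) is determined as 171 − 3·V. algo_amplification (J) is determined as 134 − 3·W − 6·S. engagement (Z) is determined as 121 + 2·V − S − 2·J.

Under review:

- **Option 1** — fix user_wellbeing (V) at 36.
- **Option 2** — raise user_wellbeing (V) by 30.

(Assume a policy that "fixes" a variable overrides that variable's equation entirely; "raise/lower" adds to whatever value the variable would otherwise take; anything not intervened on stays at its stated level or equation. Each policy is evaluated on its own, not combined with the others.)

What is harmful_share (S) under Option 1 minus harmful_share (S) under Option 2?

240

Option 1 (V := 36):
  V = 36
  S = 171 − 3·36 = 63
Option 2 (V + 30):
  V = 86 + 30 = 116
  S = 171 − 3·116 = -177
S: 63 − (-177) = 240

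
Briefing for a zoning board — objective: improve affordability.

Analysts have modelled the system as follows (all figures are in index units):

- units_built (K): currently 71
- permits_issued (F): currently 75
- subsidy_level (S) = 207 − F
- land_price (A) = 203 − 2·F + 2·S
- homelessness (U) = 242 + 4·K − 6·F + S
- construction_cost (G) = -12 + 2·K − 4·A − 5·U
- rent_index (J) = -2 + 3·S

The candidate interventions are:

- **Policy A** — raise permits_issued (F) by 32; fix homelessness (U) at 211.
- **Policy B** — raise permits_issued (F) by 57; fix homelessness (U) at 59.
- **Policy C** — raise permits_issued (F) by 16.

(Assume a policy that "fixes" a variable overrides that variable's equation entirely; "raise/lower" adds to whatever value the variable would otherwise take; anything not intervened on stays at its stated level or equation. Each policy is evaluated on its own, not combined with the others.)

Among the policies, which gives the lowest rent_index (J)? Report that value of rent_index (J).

223

Policy A (F + 32, U := 211):
  F = 75 + 32 = 107
  S = 207 − 107 = 100
  J = -2 + 3·100 = 298
Policy B (F + 57, U := 59):
  F = 75 + 57 = 132
  S = 207 − 132 = 75
  J = -2 + 3·75 = 223
Policy C (F + 16):
  F = 75 + 16 = 91
  S = 207 − 91 = 116
  J = -2 + 3·116 = 346
Comparing — Policy A: J=298, Policy B: J=223, Policy C: J=346. Lowest is 223 (Policy B).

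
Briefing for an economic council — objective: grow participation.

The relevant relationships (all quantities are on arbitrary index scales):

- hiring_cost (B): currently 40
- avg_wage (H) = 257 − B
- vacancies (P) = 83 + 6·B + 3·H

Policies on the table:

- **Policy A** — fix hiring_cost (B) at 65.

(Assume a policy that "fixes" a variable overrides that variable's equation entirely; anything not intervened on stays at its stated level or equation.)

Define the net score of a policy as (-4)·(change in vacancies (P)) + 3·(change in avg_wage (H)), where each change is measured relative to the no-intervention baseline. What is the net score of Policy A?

-375

Baseline:
  B = 40
  H = 257 − 40 = 217
  P = 83 + 6·40 + 3·217 = 974
Policy A (B := 65):
  B = 65
  H = 257 − 65 = 192
  P = 83 + 6·65 + 3·192 = 1049
ΔP = 1049 − 974 = 75; ΔH = 192 − 217 = -25
Score = (-4)·75 + 3·(-25) = -375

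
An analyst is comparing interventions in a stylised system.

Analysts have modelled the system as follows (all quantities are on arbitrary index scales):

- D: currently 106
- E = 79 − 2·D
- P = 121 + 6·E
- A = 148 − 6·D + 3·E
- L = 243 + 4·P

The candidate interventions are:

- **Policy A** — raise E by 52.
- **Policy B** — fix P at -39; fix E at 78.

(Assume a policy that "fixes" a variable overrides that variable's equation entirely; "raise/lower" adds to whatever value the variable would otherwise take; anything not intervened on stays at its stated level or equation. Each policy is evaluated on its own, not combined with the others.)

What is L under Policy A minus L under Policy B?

Policy A (E + 52):
  D = 106
  E = 79 − 2·106 (+52 from intervention) = -81
  P = 121 + 6·(-81) = -365
  L = 243 + 4·(-365) = -1217
Policy B (P := -39, E := 78):
  D = 106
  E = 78
  P = -39
  L = 243 + 4·(-39) = 87
L: -1217 − 87 = -1304

-1304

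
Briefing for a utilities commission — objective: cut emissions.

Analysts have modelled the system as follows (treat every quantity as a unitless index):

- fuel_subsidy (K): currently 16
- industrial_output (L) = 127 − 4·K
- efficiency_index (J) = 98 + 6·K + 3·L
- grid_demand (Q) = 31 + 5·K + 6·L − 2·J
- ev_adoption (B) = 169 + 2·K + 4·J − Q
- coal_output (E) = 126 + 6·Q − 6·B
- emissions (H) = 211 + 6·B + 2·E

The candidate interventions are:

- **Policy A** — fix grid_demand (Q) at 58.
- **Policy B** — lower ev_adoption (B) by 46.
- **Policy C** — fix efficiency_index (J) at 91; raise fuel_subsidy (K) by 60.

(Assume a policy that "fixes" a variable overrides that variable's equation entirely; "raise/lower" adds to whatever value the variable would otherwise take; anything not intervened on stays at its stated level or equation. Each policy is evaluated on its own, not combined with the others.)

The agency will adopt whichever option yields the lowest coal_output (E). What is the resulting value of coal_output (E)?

-13980

Policy A (Q := 58):
  K = 16
  L = 127 − 4·16 = 63
  J = 98 + 6·16 + 3·63 = 383
  Q = 58
  B = 169 + 2·16 + 4·383 − 58 = 1675
  E = 126 + 6·58 − 6·1675 = -9576
Policy B (B − 46):
  K = 16
  L = 127 − 4·16 = 63
  J = 98 + 6·16 + 3·63 = 383
  Q = 31 + 5·16 + 6·63 − 2·383 = -277
  B = 169 + 2·16 + 4·383 − (-277) (−46 from intervention) = 1964
  E = 126 + 6·(-277) − 6·1964 = -13320
Policy C (J := 91, K + 60):
  K = 16 + 60 = 76
  L = 127 − 4·76 = -177
  J = 91
  Q = 31 + 5·76 + 6·(-177) − 2·91 = -833
  B = 169 + 2·76 + 4·91 − (-833) = 1518
  E = 126 + 6·(-833) − 6·1518 = -13980
Comparing — Policy A: E=-9576, Policy B: E=-13320, Policy C: E=-13980. Lowest is -13980 (Policy C).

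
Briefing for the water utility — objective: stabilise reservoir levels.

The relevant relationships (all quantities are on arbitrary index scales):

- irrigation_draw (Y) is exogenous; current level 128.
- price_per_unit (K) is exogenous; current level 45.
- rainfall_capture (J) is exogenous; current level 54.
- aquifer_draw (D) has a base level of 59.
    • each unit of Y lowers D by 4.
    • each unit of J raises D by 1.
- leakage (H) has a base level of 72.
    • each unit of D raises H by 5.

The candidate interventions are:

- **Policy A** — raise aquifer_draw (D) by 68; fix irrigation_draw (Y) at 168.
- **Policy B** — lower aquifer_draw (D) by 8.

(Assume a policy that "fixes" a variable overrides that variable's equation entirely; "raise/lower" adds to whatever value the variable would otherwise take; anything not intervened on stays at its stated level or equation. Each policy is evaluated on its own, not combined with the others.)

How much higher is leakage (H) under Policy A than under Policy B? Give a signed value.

-420

Policy A (D + 68, Y := 168):
  Y = 168
  J = 54
  D = 59 − 4·168 + 54 (+68 from intervention) = -491
  H = 72 + 5·(-491) = -2383
Policy B (D − 8):
  Y = 128
  J = 54
  D = 59 − 4·128 + 54 (−8 from intervention) = -407
  H = 72 + 5·(-407) = -1963
H: -2383 − (-1963) = -420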